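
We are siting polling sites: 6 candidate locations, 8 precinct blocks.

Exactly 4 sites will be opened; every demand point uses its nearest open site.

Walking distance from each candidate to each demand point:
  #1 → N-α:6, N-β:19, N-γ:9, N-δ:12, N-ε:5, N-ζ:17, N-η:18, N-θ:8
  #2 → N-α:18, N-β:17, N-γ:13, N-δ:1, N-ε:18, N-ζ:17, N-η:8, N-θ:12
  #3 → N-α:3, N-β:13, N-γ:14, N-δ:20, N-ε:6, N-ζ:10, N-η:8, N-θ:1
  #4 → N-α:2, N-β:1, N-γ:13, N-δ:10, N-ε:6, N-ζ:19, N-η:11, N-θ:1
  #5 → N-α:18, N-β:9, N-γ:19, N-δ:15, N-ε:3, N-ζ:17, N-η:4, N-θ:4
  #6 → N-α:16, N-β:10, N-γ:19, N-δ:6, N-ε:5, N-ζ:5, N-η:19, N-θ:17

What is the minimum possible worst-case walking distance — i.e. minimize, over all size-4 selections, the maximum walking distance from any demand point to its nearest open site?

9

Open {#1, #2, #4, #6}.
  Farthest demand point is N-γ at walking distance 9 (to #1); all others are ≤ 9.
With {#1, #2, #5, #6} the worst case is 9.
With {#1, #3, #4, #6} the worst case is 9.
No size-4 selection achieves below 9.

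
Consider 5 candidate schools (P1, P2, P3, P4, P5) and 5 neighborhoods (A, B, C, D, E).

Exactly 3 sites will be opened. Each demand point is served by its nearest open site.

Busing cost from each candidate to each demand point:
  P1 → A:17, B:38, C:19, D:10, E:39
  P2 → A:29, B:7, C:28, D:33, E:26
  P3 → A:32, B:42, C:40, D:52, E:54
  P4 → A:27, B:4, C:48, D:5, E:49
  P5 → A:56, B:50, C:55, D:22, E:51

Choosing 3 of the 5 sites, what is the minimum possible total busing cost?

71

Open {P1, P2, P4}.
  A→P1 17, B→P4 4, C→P1 19, D→P4 5, E→P2 26  ⇒ total 71.
Compare {P1, P2, P3}: total 79.
Compare {P1, P2, P5}: total 79.
No size-3 selection does better; minimum is 71.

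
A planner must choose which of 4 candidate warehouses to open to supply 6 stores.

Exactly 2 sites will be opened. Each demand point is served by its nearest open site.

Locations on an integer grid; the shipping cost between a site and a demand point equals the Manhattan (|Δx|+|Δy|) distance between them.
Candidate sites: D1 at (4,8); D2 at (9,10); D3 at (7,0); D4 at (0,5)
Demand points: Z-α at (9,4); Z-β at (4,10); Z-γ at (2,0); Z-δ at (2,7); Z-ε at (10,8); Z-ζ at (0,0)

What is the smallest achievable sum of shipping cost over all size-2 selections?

29

Open {D1, D3}.
  Z-α→D3 6, Z-β→D1 2, Z-γ→D3 5, Z-δ→D1 3, Z-ε→D1 6, Z-ζ→D3 7  ⇒ total 29.
Compare {D2, D4}: total 30.
Compare {D1, D4}: total 32.
No size-2 selection does better; minimum is 29.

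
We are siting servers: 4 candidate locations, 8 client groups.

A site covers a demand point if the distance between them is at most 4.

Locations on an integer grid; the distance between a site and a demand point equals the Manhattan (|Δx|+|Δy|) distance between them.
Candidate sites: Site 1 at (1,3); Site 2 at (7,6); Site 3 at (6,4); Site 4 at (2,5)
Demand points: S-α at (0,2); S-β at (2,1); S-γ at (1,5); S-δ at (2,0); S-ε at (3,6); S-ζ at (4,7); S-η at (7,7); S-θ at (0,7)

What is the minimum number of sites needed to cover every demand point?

Coverage sets (demand points within 4 of each site):
  Site 1: {S-α, S-β, S-γ, S-δ}
  Site 2: {S-ε, S-ζ, S-η}
  Site 3: {S-η}
  Site 4: {S-β, S-γ, S-ε, S-ζ, S-θ}
No 2 sites suffice: every size-2 union leaves at least one demand point uncovered.
But {Site 1, Site 2, Site 4} covers everything, so the minimum is 3.

3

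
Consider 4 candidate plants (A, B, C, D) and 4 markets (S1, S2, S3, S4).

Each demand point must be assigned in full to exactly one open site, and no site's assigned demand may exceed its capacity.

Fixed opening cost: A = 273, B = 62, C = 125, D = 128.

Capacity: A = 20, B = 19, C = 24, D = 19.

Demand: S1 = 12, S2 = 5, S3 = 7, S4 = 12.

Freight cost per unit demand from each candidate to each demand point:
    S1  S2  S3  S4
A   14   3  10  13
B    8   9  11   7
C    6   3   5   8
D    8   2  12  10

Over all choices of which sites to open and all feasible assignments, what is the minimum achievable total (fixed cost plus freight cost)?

393

Open {B, C}; cheapest assignment that respects the capacities:
  B (cap 19, load 12): S4 — cost 12×7 = 84
  C (cap 24, load 24): S1, S2, S3 — cost 12×6 + 5×3 + 7×5 = 122
  Shipping 206, fixed 187 → total 393.
  Any other capacity-feasible assignment to {B, C} ships for at least 206.
Compare {B, D}: its best feasible assignment gives total 457.
Compare {C, D}: its best feasible assignment gives total 490.
Every other set of open sites that can feasibly serve all demand totals ≥ 457 even under its best assignment. Minimum: 393.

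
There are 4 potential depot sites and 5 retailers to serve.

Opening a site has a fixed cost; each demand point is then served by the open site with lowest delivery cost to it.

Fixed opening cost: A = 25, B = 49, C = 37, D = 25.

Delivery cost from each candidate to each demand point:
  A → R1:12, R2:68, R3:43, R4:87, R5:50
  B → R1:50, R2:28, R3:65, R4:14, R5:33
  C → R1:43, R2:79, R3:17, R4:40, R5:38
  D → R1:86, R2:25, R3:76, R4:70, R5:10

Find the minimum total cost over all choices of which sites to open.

191

Open {A, C, D}: assign each demand point to its cheapest open site.
  R1→A 12, R2→D 25, R3→C 17, R4→C 40, R5→D 10
  delivery cost 104, fixed 87 → total 191.
Compare {C, D}: delivery cost 135 + fixed 62 = 197.
Compare {A, B, D}: delivery cost 104 + fixed 99 = 203.
Compare {A, B}: delivery cost 130 + fixed 74 = 204.
All other subsets cost ≥ 197. Minimum total cost: 191.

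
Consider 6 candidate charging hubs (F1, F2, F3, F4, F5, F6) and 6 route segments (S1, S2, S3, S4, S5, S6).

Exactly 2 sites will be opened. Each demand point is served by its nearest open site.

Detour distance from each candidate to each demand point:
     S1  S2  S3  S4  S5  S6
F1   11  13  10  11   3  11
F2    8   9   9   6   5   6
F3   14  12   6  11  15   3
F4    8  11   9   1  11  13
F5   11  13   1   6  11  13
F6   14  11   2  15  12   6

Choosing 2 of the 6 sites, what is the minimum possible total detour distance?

Open {F2, F5}.
  S1→F2 8, S2→F2 9, S3→F5 1, S4→F2 6, S5→F2 5, S6→F2 6  ⇒ total 35.
Compare {F2, F6}: total 36.
Compare {F2, F3}: total 37.
No size-2 selection does better; minimum is 35.

35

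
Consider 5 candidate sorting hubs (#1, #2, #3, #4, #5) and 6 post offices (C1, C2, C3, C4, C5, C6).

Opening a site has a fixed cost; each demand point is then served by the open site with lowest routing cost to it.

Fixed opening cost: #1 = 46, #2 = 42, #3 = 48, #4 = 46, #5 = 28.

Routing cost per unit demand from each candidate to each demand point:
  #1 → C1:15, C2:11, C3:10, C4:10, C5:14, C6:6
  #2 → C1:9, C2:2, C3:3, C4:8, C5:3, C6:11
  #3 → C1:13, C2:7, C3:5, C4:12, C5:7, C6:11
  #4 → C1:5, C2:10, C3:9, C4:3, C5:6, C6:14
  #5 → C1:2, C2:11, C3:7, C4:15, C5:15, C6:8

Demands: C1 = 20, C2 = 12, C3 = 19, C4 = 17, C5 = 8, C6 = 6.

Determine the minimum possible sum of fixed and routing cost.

Open {#2, #4, #5}: assign each demand point to its cheapest open site.
  C1→#5 20×2=40, C2→#2 12×2=24, C3→#2 19×3=57, C4→#4 17×3=51, C5→#2 8×3=24, C6→#5 6×8=48
  routing cost 244, fixed 116 → total 360.
Compare {#1, #2, #4, #5}: routing cost 232 + fixed 162 = 394.
Compare {#2, #5}: routing cost 329 + fixed 70 = 399.
Compare {#2, #3, #4, #5}: routing cost 244 + fixed 164 = 408.
All other subsets cost ≥ 394. Minimum total cost: 360.

360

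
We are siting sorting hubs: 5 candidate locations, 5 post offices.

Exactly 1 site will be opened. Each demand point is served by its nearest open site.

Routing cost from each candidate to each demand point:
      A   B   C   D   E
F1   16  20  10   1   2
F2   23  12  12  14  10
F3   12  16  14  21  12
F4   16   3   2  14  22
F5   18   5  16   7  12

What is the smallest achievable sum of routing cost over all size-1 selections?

49

Open {F1}.
  A→F1 16, B→F1 20, C→F1 10, D→F1 1, E→F1 2  ⇒ total 49.
Compare {F4}: total 57.
Compare {F5}: total 58.
No size-1 selection does better; minimum is 49.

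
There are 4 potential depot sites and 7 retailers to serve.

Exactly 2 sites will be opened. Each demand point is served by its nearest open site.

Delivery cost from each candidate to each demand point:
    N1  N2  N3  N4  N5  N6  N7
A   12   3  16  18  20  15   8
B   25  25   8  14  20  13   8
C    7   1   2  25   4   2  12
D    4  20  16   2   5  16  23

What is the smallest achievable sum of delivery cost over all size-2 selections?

Open {C, D}.
  N1→D 4, N2→C 1, N3→C 2, N4→D 2, N5→C 4, N6→C 2, N7→C 12  ⇒ total 27.
Compare {B, C}: total 38.
Compare {A, C}: total 42.
No size-2 selection does better; minimum is 27.

27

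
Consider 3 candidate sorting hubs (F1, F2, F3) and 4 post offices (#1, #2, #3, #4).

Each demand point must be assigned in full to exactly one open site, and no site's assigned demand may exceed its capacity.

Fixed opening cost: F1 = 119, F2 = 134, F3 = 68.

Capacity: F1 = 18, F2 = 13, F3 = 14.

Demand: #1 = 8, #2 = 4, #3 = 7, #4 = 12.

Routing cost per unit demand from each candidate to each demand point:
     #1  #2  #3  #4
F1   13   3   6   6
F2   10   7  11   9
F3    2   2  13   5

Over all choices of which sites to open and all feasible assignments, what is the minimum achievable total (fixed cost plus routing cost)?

494

Open {F1, F2, F3}; cheapest assignment that respects the capacities:
  F1 (cap 18, load 12): #4 — cost 12×6 = 72
  F2 (cap 13, load 7): #3 — cost 7×11 = 77
  F3 (cap 14, load 12): #1, #2 — cost 8×2 + 4×2 = 24
  Shipping 173, fixed 321 → total 494.
  Any other capacity-feasible assignment to {F1, F2, F3} ships for at least 173.
Total demand is 31; every other set of sites either has combined capacity below 31 or cannot fit the demands without splitting one across sites, so {F1, F2, F3} is the only feasible choice of open sites. Minimum: 494.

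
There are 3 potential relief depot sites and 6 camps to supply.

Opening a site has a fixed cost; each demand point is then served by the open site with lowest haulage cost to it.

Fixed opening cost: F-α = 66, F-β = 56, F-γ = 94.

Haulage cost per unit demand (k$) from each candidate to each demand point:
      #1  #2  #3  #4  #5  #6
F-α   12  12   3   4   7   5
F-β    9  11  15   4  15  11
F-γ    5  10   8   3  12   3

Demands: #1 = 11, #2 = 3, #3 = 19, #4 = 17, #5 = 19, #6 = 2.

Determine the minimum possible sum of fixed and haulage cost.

492

Open {F-α, F-γ}: assign each demand point to its cheapest open site.
  #1→F-γ 11×5=55, #2→F-γ 3×10=30, #3→F-α 19×3=57, #4→F-γ 17×3=51, #5→F-α 19×7=133, #6→F-γ 2×3=6
  haulage cost 332, fixed 160 → total 492.
Compare {F-α}: haulage cost 436 + fixed 66 = 502.
Compare {F-α, F-β}: haulage cost 400 + fixed 122 = 522.
Compare {F-α, F-β, F-γ}: haulage cost 332 + fixed 216 = 548.
All other subsets cost ≥ 502. Minimum total cost: 492.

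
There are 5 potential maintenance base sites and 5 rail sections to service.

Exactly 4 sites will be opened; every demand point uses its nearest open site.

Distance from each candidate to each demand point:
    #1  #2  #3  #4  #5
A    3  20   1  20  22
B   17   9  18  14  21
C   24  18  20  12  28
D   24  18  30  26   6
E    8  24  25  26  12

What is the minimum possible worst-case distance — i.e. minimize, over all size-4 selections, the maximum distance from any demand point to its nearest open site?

12

Open {A, B, C, D}.
  Farthest demand point is #4 at distance 12 (to C); all others are ≤ 12.
With {A, B, C, E} the worst case is 12.
With {A, B, D, E} the worst case is 14.
No size-4 selection achieves below 12.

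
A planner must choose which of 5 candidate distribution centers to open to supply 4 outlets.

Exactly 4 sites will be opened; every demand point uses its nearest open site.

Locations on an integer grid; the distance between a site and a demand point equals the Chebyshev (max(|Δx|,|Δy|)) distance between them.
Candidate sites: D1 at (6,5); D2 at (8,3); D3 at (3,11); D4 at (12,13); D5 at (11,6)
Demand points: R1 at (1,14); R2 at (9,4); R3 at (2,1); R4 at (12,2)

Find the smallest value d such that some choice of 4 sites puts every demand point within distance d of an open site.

Open {D1, D2, D3, D4}.
  Farthest demand point is R3 at distance 4 (to D1); all others are ≤ 4.
With {D1, D2, D3, D5} the worst case is 4.
With {D1, D3, D4, D5} the worst case is 4.
No size-4 selection achieves below 4.

4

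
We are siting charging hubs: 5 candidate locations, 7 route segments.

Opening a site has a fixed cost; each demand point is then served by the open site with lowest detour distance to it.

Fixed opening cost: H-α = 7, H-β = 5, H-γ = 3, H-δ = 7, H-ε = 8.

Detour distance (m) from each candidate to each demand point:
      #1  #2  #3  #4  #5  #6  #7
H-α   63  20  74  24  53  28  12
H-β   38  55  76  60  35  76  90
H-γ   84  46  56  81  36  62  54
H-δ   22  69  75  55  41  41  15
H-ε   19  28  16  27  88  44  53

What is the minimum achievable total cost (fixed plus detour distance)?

173

Open {H-α, H-γ, H-ε}: assign each demand point to its cheapest open site.
  #1→H-ε 19, #2→H-α 20, #3→H-ε 16, #4→H-α 24, #5→H-γ 36, #6→H-α 28, #7→H-α 12
  detour distance 155, fixed 18 → total 173.
Compare {H-α, H-β, H-ε}: detour distance 154 + fixed 20 = 174.
Compare {H-α, H-β, H-γ, H-ε}: detour distance 154 + fixed 23 = 177.
Compare {H-α, H-γ, H-δ, H-ε}: detour distance 155 + fixed 25 = 180.
All other subsets cost ≥ 174. Minimum total cost: 173.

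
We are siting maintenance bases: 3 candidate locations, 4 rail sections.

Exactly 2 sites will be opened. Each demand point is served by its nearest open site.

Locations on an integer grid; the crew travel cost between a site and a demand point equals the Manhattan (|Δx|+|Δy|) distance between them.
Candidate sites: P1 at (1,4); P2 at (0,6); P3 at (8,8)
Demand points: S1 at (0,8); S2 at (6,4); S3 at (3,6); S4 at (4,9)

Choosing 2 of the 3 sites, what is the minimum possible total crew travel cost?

Open {P2, P3}.
  S1→P2 2, S2→P3 6, S3→P2 3, S4→P3 5  ⇒ total 16.
Compare {P1, P2}: total 17.
Compare {P1, P3}: total 19.

16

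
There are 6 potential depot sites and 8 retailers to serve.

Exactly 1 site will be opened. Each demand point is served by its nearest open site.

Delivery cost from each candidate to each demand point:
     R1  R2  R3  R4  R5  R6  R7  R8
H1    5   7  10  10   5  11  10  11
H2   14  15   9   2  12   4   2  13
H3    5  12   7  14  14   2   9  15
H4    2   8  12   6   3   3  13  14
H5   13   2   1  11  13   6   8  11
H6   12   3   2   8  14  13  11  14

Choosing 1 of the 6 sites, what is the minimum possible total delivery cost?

Open {H4}.
  R1→H4 2, R2→H4 8, R3→H4 12, R4→H4 6, R5→H4 3, R6→H4 3, R7→H4 13, R8→H4 14  ⇒ total 61.
Compare {H5}: total 65.
Compare {H1}: total 69.
No size-1 selection does better; minimum is 61.

61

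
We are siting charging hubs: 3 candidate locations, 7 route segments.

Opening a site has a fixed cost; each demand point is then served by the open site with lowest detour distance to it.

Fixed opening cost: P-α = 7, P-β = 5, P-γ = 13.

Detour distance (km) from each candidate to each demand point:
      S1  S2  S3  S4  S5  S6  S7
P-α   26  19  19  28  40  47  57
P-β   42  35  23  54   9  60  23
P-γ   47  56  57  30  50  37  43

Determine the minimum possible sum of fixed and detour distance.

183

Open {P-α, P-β}: assign each demand point to its cheapest open site.
  S1→P-α 26, S2→P-α 19, S3→P-α 19, S4→P-α 28, S5→P-β 9, S6→P-α 47, S7→P-β 23
  detour distance 171, fixed 12 → total 183.
Compare {P-α, P-β, P-γ}: detour distance 161 + fixed 25 = 186.
Compare {P-β, P-γ}: detour distance 199 + fixed 18 = 217.
Compare {P-α, P-γ}: detour distance 212 + fixed 20 = 232.
All other subsets cost ≥ 186. Minimum total cost: 183.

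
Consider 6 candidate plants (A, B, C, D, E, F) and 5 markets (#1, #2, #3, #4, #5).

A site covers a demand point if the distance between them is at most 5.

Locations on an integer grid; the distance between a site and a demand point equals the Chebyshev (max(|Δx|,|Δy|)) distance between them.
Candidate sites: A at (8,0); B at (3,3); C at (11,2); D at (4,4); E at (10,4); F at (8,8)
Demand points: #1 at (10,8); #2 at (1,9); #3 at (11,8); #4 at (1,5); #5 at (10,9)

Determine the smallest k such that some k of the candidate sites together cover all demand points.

2

Coverage sets (demand points within 5 of each site):
  A: {}
  B: {#4}
  C: {}
  D: {#2, #4}
  E: {#1, #3, #5}
  F: {#1, #3, #5}
No single site covers all 5 demand points.
But {D, E} covers everything, so the minimum is 2.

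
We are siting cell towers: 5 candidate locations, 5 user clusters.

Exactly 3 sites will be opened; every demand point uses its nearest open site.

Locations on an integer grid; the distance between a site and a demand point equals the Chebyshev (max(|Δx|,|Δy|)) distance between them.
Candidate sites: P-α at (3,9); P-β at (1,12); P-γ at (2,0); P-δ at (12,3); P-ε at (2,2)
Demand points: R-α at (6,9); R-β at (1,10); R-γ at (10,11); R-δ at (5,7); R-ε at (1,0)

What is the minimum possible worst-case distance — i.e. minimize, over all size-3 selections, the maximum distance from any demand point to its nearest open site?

Open {P-α, P-β, P-γ}.
  Farthest demand point is R-γ at distance 7 (to P-α); all others are ≤ 7.
With {P-α, P-β, P-ε} the worst case is 7.
With {P-α, P-γ, P-δ} the worst case is 7.
No size-3 selection achieves below 7.

7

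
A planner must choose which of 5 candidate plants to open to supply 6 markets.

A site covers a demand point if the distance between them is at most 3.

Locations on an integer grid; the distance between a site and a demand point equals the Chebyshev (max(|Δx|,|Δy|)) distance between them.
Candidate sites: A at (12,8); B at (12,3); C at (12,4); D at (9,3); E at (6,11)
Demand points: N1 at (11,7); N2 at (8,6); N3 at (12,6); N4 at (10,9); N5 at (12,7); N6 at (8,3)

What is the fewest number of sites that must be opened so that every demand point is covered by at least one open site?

Coverage sets (demand points within 3 of each site):
  A: {N1, N3, N4, N5}
  B: {N3}
  C: {N1, N3, N5}
  D: {N2, N3, N6}
  E: {}
No single site covers all 6 demand points.
But {A, D} covers everything, so the minimum is 2.

2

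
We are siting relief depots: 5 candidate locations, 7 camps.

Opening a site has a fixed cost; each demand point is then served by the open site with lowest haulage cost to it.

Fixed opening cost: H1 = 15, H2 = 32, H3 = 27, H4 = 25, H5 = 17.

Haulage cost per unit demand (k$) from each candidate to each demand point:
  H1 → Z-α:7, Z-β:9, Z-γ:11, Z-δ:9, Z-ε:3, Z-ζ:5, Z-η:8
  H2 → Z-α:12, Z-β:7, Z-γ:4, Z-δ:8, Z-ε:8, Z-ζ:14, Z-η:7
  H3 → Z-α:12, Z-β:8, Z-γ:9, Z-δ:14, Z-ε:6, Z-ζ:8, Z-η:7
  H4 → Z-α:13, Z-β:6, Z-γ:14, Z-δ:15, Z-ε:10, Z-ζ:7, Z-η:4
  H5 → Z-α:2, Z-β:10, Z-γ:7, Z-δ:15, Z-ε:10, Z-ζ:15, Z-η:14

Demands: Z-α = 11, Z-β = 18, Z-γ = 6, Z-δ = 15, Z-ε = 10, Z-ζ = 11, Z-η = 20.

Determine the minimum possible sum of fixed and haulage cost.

528

Open {H1, H2, H4, H5}: assign each demand point to its cheapest open site.
  Z-α→H5 11×2=22, Z-β→H4 18×6=108, Z-γ→H2 6×4=24, Z-δ→H2 15×8=120, Z-ε→H1 10×3=30, Z-ζ→H1 11×5=55, Z-η→H4 20×4=80
  haulage cost 439, fixed 89 → total 528.
Compare {H1, H4, H5}: haulage cost 472 + fixed 57 = 529.
Compare {H1, H2, H3, H4, H5}: haulage cost 439 + fixed 116 = 555.
Compare {H1, H3, H4, H5}: haulage cost 472 + fixed 84 = 556.
All other subsets cost ≥ 529. Minimum total cost: 528.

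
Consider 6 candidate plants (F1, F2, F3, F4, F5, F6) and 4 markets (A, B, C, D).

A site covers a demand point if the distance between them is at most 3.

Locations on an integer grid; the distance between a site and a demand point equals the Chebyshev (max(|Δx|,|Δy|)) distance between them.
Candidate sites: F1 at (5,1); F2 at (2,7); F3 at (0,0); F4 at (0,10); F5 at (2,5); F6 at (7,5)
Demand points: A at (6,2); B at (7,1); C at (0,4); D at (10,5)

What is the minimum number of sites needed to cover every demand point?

3

Coverage sets (demand points within 3 of each site):
  F1: {A, B}
  F2: {C}
  F3: {}
  F4: {}
  F5: {C}
  F6: {A, D}
No 2 sites suffice: every size-2 union leaves at least one demand point uncovered.
But {F1, F2, F6} covers everything, so the minimum is 3.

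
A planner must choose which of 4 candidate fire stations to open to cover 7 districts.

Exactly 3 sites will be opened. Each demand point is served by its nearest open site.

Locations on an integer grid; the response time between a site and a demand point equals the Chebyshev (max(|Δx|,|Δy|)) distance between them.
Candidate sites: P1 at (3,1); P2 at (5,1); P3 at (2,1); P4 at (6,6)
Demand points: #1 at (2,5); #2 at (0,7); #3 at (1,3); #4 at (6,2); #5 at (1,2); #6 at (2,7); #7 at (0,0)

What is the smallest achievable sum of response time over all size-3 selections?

20

Open {P2, P3, P4}.
  #1→P2 4, #2→P2 6, #3→P3 2, #4→P2 1, #5→P3 1, #6→P4 4, #7→P3 2  ⇒ total 20.
Compare {P1, P2, P3}: total 22.
Compare {P1, P2, P4}: total 22.
No size-3 selection does better; minimum is 20.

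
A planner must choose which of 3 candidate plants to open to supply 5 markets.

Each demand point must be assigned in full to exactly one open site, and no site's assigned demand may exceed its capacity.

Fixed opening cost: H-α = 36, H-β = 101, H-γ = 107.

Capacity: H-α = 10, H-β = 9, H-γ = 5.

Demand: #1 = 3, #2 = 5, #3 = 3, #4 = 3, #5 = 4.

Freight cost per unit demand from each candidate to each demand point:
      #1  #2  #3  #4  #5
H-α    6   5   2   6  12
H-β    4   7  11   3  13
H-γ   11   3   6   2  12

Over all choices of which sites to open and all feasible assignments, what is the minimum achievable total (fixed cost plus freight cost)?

253

Open {H-α, H-β}; cheapest assignment that respects the capacities:
  H-α (cap 10, load 10): #1, #3, #5 — cost 3×6 + 3×2 + 4×12 = 72
  H-β (cap 9, load 8): #2, #4 — cost 5×7 + 3×3 = 44
  Shipping 116, fixed 137 → total 253.
  Any other capacity-feasible assignment to {H-α, H-β} ships for at least 116.
Compare {H-α, H-β, H-γ}: its best feasible assignment gives total 334.
Every other set of open sites that can feasibly serve all demand totals ≥ 334 even under its best assignment. Minimum: 253.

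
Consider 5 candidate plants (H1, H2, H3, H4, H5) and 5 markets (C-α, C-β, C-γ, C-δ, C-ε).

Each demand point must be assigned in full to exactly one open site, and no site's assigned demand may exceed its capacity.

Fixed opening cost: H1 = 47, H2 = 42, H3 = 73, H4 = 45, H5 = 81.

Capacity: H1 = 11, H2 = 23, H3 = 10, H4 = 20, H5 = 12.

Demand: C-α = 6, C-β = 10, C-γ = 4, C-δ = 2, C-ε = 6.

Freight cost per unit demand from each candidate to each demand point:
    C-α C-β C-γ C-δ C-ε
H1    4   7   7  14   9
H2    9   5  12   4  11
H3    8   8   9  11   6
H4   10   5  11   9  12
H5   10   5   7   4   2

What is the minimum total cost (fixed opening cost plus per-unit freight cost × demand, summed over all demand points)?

265

Open {H1, H2}; cheapest assignment that respects the capacities:
  H1 (cap 11, load 10): C-α, C-γ — cost 6×4 + 4×7 = 52
  H2 (cap 23, load 18): C-β, C-δ, C-ε — cost 10×5 + 2×4 + 6×11 = 124
  Shipping 176, fixed 89 → total 265.
  Any other capacity-feasible assignment to {H1, H2} ships for at least 176.
Compare {H2, H5}: its best feasible assignment gives total 275.
Compare {H1, H4}: its best feasible assignment gives total 284.
Every other set of open sites that can feasibly serve all demand totals ≥ 275 even under its best assignment. Minimum: 265.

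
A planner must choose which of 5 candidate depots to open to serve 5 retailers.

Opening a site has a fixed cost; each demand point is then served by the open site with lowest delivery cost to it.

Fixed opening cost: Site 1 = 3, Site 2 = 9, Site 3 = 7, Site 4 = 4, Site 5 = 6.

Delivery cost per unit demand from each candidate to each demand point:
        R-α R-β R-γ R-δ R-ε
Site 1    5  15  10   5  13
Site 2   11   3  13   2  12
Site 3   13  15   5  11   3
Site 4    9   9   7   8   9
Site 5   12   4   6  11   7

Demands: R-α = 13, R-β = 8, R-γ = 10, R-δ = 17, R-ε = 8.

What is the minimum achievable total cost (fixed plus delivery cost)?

Open {Site 1, Site 2, Site 3}: assign each demand point to its cheapest open site.
  R-α→Site 1 13×5=65, R-β→Site 2 8×3=24, R-γ→Site 3 10×5=50, R-δ→Site 2 17×2=34, R-ε→Site 3 8×3=24
  delivery cost 197, fixed 19 → total 216.
Compare {Site 1, Site 2, Site 3, Site 4}: delivery cost 197 + fixed 23 = 220.
Compare {Site 1, Site 2, Site 3, Site 5}: delivery cost 197 + fixed 25 = 222.
Compare {Site 1, Site 2, Site 3, Site 4, Site 5}: delivery cost 197 + fixed 29 = 226.
All other subsets cost ≥ 220. Minimum total cost: 216.

216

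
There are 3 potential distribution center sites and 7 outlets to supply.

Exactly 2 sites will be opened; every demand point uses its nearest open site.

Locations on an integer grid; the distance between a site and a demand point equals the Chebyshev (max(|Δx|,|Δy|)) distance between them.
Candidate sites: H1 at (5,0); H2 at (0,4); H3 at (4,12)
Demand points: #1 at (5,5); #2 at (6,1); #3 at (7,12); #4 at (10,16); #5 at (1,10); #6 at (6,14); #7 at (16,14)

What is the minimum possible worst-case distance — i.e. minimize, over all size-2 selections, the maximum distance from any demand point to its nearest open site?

12

Open {H1, H3}.
  Farthest demand point is #7 at distance 12 (to H3); all others are ≤ 12.
With {H2, H3} the worst case is 12.
With {H1, H2} the worst case is 14.
No size-2 selection achieves below 12.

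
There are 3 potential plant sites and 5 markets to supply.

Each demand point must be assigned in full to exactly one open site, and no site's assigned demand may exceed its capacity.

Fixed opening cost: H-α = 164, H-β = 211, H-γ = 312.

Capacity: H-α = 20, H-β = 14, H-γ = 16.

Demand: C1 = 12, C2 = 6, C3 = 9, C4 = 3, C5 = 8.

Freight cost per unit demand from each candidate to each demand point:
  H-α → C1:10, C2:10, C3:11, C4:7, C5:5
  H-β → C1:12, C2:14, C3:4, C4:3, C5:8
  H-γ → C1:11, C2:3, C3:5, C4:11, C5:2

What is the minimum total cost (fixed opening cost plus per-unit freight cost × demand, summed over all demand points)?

886

Open {H-α, H-β, H-γ}; cheapest assignment that respects the capacities:
  H-α (cap 20, load 12): C1 — cost 12×10 = 120
  H-β (cap 14, load 12): C3, C4 — cost 9×4 + 3×3 = 45
  H-γ (cap 16, load 14): C2, C5 — cost 6×3 + 8×2 = 34
  Shipping 199, fixed 687 → total 886.
  Any other capacity-feasible assignment to {H-α, H-β, H-γ} ships for at least 199.
Total demand is 38 and no other set of sites has combined capacity ≥ 38, so {H-α, H-β, H-γ} is the only feasible choice of open sites. Minimum: 886.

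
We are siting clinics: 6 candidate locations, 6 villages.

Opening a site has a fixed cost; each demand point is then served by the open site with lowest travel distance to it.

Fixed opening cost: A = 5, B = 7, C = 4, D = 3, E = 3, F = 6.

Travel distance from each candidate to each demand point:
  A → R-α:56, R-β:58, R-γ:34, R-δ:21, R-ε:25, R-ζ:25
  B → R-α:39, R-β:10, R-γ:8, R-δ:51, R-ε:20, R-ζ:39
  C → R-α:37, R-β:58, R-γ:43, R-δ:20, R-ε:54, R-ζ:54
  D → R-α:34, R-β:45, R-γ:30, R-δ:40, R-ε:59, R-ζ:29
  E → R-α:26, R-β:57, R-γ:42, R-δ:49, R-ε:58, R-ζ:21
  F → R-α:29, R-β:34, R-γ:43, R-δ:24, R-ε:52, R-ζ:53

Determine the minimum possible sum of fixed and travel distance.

Open {B, C, E}: assign each demand point to its cheapest open site.
  R-α→E 26, R-β→B 10, R-γ→B 8, R-δ→C 20, R-ε→B 20, R-ζ→E 21
  travel distance 105, fixed 14 → total 119.
Compare {A, B, E}: travel distance 106 + fixed 15 = 121.
Compare {B, C, D, E}: travel distance 105 + fixed 17 = 122.
Compare {A, B, C, E}: travel distance 105 + fixed 19 = 124.
All other subsets cost ≥ 121. Minimum total cost: 119.

119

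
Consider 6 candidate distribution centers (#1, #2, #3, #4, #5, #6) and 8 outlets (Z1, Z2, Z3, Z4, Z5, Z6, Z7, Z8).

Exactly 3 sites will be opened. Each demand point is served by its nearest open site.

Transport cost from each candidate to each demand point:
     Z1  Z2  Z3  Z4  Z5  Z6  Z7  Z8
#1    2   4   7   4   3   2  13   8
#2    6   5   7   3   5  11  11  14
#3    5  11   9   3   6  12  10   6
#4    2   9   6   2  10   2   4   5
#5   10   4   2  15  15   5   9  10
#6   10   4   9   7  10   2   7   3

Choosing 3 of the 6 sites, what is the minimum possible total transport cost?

Open {#1, #4, #5}.
  Z1→#1 2, Z2→#1 4, Z3→#5 2, Z4→#4 2, Z5→#1 3, Z6→#1 2, Z7→#4 4, Z8→#4 5  ⇒ total 24.
Compare {#1, #4, #6}: total 26.
Compare {#2, #4, #5}: total 26.
No size-3 selection does better; minimum is 24.

24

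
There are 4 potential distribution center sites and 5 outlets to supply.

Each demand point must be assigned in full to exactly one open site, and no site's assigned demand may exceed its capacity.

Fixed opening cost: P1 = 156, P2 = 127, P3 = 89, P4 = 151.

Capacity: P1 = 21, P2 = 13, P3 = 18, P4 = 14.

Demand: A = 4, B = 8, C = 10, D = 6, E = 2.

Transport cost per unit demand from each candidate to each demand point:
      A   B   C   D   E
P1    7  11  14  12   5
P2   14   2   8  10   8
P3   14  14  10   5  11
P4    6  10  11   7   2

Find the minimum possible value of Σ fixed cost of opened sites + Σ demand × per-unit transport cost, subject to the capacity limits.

440

Open {P2, P3}; cheapest assignment that respects the capacities:
  P2 (cap 13, load 12): A, B — cost 4×14 + 8×2 = 72
  P3 (cap 18, load 18): C, D, E — cost 10×10 + 6×5 + 2×11 = 152
  Shipping 224, fixed 216 → total 440.
  Any other capacity-feasible assignment to {P2, P3} ships for at least 224.
Compare {P3, P4}: its best feasible assignment gives total 478.
Compare {P1, P3}: its best feasible assignment gives total 501.
Every other set of open sites that can feasibly serve all demand totals ≥ 478 even under its best assignment. Minimum: 440.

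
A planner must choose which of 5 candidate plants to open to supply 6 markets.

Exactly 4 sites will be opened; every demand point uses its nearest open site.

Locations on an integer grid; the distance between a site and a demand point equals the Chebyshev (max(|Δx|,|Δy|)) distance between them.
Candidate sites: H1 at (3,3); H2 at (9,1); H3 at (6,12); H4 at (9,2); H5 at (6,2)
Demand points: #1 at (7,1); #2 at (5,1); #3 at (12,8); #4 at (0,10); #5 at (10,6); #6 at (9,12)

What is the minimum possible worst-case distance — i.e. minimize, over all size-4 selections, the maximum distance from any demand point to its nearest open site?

6

Open {H1, H2, H3, H4}.
  Farthest demand point is #3 at distance 6 (to H3); all others are ≤ 6.
With {H1, H2, H3, H5} the worst case is 6.
With {H1, H3, H4, H5} the worst case is 6.
No size-4 selection achieves below 6.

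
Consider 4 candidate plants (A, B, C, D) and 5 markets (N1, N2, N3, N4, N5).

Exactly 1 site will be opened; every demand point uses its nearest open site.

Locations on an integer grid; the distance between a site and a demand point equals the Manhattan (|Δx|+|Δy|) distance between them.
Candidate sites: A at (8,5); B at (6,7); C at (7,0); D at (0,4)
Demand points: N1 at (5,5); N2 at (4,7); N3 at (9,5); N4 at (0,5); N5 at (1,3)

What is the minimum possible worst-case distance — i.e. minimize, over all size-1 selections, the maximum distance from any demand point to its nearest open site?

9

Open {A}.
  Farthest demand point is N5 at distance 9 (to A); all others are ≤ 9.
With {B} the worst case is 9.
With {D} the worst case is 10.
No size-1 selection achieves below 9.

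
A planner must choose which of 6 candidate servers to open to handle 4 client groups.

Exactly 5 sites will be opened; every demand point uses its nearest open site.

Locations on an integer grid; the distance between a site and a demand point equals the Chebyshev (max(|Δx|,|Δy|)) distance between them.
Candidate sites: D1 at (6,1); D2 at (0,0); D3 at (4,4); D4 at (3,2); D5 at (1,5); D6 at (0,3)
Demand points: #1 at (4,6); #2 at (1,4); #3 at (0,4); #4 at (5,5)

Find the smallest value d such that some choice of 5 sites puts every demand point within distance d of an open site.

Open {D1, D2, D3, D4, D5}.
  Farthest demand point is #1 at distance 2 (to D3); all others are ≤ 2.
With {D1, D2, D3, D4, D6} the worst case is 2.
With {D1, D2, D3, D5, D6} the worst case is 2.
No size-5 selection achieves below 2.

2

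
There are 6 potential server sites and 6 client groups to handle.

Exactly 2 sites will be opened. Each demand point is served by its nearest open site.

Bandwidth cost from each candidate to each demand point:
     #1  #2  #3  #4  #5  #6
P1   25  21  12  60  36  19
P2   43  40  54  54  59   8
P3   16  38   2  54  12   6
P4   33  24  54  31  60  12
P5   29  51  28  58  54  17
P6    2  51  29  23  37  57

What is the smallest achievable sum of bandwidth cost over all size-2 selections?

83

Open {P3, P6}.
  #1→P6 2, #2→P3 38, #3→P3 2, #4→P6 23, #5→P3 12, #6→P3 6  ⇒ total 83.
Compare {P3, P4}: total 91.
Compare {P1, P3}: total 111.
No size-2 selection does better; minimum is 83.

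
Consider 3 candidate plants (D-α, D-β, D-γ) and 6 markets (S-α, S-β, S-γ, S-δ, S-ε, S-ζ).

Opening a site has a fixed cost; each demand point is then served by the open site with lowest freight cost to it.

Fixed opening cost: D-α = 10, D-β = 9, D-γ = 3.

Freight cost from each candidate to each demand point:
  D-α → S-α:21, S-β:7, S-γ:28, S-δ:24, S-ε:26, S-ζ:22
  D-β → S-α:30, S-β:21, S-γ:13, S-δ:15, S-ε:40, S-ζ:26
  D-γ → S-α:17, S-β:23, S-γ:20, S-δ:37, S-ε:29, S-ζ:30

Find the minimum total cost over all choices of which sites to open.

122

Open {D-α, D-β, D-γ}: assign each demand point to its cheapest open site.
  S-α→D-γ 17, S-β→D-α 7, S-γ→D-β 13, S-δ→D-β 15, S-ε→D-α 26, S-ζ→D-α 22
  freight cost 100, fixed 22 → total 122.
Compare {D-α, D-β}: freight cost 104 + fixed 19 = 123.
Compare {D-α, D-γ}: freight cost 116 + fixed 13 = 129.
Compare {D-β, D-γ}: freight cost 121 + fixed 12 = 133.
All other subsets cost ≥ 123. Minimum total cost: 122.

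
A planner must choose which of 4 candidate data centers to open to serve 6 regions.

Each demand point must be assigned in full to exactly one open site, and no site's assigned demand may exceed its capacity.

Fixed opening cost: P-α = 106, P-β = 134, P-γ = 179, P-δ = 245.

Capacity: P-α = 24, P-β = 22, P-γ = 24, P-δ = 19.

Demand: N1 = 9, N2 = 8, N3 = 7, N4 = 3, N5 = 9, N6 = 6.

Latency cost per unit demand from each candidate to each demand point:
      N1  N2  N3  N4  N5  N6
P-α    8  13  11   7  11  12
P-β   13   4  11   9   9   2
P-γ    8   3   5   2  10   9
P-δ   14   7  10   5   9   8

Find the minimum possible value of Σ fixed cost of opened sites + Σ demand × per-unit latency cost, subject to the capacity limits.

553

Open {P-α, P-β}; cheapest assignment that respects the capacities:
  P-α (cap 24, load 21): N1, N4, N5 — cost 9×8 + 3×7 + 9×11 = 192
  P-β (cap 22, load 21): N2, N3, N6 — cost 8×4 + 7×11 + 6×2 = 121
  Shipping 313, fixed 240 → total 553.
  Any other capacity-feasible assignment to {P-α, P-β} ships for at least 313.
Compare {P-β, P-γ}: its best feasible assignment gives total 564.
Compare {P-α, P-γ}: its best feasible assignment gives total 575.
Every other set of open sites that can feasibly serve all demand totals ≥ 564 even under its best assignment. Minimum: 553.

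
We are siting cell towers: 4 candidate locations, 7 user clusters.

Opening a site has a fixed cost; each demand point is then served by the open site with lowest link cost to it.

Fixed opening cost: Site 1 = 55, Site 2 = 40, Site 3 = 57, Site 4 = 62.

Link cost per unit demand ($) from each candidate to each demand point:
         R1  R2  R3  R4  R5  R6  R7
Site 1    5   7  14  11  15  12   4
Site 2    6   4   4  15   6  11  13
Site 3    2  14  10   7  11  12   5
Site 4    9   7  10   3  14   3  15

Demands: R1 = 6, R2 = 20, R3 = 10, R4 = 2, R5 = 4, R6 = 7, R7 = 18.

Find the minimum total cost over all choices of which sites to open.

430

Open {Site 1, Site 2, Site 4}: assign each demand point to its cheapest open site.
  R1→Site 1 6×5=30, R2→Site 2 20×4=80, R3→Site 2 10×4=40, R4→Site 4 2×3=6, R5→Site 2 4×6=24, R6→Site 4 7×3=21, R7→Site 1 18×4=72
  link cost 273, fixed 157 → total 430.
Compare {Site 2, Site 3, Site 4}: link cost 273 + fixed 159 = 432.
Compare {Site 2, Site 3}: link cost 337 + fixed 97 = 434.
Compare {Site 1, Site 2}: link cost 345 + fixed 95 = 440.
All other subsets cost ≥ 432. Minimum total cost: 430.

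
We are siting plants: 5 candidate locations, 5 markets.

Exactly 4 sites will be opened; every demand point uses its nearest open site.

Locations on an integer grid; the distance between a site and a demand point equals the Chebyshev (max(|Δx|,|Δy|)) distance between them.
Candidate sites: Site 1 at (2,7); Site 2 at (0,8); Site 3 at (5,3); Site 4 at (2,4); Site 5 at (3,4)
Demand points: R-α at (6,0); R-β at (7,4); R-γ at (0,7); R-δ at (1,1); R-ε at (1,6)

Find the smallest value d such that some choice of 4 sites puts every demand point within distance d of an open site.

Open {Site 1, Site 2, Site 3, Site 4}.
  Farthest demand point is R-α at distance 3 (to Site 3); all others are ≤ 3.
With {Site 1, Site 2, Site 3, Site 5} the worst case is 3.
With {Site 1, Site 3, Site 4, Site 5} the worst case is 3.
No size-4 selection achieves below 3.

3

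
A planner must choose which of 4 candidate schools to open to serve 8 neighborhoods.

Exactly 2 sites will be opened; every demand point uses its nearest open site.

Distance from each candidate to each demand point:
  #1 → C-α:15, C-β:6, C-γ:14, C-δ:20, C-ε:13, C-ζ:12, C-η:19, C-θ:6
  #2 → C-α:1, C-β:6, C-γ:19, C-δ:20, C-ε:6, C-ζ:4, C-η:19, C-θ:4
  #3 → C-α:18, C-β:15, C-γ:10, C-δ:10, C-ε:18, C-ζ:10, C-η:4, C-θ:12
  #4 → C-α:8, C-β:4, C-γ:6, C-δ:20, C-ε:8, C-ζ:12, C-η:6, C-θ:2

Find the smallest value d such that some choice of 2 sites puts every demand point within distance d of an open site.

10

Open {#2, #3}.
  Farthest demand point is C-γ at distance 10 (to #3); all others are ≤ 10.
With {#3, #4} the worst case is 10.
With {#1, #3} the worst case is 15.
No size-2 selection achieves below 10.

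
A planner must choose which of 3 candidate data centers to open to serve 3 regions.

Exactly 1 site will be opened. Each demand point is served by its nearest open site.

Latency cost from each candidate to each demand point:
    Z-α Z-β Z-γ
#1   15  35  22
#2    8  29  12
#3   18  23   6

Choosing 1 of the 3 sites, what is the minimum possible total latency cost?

47

Open {#3}.
  Z-α→#3 18, Z-β→#3 23, Z-γ→#3 6  ⇒ total 47.
Compare {#2}: total 49.
Compare {#1}: total 72.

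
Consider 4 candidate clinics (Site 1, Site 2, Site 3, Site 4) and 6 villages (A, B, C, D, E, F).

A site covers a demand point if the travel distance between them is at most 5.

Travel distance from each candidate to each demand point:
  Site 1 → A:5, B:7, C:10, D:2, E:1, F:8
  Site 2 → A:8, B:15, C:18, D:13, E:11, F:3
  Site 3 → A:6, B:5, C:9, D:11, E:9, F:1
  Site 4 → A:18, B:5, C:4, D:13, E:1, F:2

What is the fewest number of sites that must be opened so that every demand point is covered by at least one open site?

Coverage sets (demand points within 5 of each site):
  Site 1: {A, D, E}
  Site 2: {F}
  Site 3: {B, F}
  Site 4: {B, C, E, F}
No single site covers all 6 demand points.
But {Site 1, Site 4} covers everything, so the minimum is 2.

2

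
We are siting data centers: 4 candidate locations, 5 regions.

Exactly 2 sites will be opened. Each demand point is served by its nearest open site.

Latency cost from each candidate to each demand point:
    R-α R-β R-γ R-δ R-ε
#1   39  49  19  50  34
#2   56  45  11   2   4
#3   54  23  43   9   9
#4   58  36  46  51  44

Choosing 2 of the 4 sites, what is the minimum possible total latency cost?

Open {#2, #3}.
  R-α→#3 54, R-β→#3 23, R-γ→#2 11, R-δ→#2 2, R-ε→#2 4  ⇒ total 94.
Compare {#1, #3}: total 99.
Compare {#1, #2}: total 101.
No size-2 selection does better; minimum is 94.

94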